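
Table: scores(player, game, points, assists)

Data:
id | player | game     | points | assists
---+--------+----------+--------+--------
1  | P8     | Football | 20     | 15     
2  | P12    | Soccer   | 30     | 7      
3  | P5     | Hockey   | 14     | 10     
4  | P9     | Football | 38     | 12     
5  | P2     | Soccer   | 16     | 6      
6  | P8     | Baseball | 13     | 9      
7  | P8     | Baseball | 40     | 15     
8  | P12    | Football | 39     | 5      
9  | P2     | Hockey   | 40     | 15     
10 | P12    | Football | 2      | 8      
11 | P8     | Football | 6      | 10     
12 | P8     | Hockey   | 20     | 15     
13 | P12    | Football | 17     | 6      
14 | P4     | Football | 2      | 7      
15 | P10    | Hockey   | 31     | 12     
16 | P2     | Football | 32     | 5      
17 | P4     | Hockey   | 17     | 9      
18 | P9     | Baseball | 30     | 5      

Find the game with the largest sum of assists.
SELECT game, SUM(assists) as val
FROM scores
GROUP BY game
ORDER BY val DESC
LIMIT 1

Result: Football with sum(assists) = 68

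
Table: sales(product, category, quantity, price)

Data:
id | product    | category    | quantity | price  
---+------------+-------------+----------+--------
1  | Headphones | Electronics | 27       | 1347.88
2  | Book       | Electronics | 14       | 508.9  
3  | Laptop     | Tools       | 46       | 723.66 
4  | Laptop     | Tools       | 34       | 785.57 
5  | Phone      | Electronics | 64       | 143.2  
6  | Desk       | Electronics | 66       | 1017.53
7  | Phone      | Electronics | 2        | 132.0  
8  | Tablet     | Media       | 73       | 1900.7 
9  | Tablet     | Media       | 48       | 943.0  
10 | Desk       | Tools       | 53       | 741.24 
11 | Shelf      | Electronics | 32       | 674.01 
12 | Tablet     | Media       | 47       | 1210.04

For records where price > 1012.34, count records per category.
SELECT category, COUNT(*)
FROM sales
WHERE price > 1012.34
GROUP BY category

Note: WHERE filters rows before grouping.

Result:
  Electronics: 2
  Media: 2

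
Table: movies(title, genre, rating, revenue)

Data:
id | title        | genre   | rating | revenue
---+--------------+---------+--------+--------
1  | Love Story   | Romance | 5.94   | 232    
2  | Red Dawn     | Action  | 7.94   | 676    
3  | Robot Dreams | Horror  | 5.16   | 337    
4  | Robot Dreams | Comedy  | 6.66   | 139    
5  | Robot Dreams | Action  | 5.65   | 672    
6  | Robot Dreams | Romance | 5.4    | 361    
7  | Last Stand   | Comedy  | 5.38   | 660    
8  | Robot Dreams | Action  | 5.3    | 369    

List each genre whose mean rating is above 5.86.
SELECT genre, AVG(rating)
FROM movies
GROUP BY genre
HAVING AVG(rating) > 5.86

Result:
  Action: avg=6.30
  Comedy: avg=6.02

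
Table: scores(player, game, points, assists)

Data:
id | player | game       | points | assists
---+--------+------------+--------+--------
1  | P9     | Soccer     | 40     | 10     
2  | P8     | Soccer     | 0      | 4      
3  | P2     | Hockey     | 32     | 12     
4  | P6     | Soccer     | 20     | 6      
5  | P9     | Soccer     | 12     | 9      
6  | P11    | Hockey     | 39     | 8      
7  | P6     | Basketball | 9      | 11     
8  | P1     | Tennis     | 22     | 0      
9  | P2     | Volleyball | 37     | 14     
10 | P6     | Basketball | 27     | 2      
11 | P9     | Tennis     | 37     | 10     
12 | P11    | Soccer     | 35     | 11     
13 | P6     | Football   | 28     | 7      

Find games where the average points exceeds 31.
SELECT game, AVG(points)
FROM scores
GROUP BY game
HAVING AVG(points) > 31

Result:
  Hockey: avg=35.50
  Volleyball: avg=37.00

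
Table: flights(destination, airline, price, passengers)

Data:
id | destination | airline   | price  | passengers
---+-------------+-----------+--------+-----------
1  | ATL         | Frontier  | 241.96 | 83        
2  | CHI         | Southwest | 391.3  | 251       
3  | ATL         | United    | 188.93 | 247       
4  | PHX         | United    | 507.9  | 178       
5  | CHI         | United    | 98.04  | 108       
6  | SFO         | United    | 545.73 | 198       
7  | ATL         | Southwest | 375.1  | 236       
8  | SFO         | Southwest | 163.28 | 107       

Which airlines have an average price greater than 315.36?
SELECT airline, AVG(price)
FROM flights
GROUP BY airline
HAVING AVG(price) > 315.36

Result:
  United: avg=335.15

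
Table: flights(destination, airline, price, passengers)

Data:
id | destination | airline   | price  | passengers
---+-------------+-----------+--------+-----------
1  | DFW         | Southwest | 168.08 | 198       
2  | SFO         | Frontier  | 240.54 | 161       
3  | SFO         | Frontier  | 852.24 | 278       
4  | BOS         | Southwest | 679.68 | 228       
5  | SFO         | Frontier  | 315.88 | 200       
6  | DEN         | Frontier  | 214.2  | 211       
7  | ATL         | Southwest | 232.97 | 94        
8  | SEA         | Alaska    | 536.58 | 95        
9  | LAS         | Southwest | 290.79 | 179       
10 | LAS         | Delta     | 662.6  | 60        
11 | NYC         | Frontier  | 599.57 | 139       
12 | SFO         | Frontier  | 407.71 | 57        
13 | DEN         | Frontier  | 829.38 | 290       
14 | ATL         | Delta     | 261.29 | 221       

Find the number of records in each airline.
SELECT airline, COUNT(*) as count
FROM flights
GROUP BY airline

Result:
  Alaska: 1
  Delta: 2
  Frontier: 7
  Southwest: 4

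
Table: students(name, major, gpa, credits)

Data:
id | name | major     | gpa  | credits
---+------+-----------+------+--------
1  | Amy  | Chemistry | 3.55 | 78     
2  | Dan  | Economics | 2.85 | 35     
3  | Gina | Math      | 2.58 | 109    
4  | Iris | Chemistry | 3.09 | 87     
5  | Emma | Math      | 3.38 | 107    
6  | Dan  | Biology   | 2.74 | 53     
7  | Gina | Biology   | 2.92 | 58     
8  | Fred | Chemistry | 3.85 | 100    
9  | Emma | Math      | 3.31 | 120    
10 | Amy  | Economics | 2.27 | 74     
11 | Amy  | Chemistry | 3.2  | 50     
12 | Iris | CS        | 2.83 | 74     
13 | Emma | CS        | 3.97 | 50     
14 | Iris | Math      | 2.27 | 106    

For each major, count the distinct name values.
SELECT major, COUNT(DISTINCT name)
FROM students
GROUP BY major

Result:
  Biology: 2 distinct
  CS: 2 distinct
  Chemistry: 3 distinct
  Economics: 2 distinct
  Math: 3 distinct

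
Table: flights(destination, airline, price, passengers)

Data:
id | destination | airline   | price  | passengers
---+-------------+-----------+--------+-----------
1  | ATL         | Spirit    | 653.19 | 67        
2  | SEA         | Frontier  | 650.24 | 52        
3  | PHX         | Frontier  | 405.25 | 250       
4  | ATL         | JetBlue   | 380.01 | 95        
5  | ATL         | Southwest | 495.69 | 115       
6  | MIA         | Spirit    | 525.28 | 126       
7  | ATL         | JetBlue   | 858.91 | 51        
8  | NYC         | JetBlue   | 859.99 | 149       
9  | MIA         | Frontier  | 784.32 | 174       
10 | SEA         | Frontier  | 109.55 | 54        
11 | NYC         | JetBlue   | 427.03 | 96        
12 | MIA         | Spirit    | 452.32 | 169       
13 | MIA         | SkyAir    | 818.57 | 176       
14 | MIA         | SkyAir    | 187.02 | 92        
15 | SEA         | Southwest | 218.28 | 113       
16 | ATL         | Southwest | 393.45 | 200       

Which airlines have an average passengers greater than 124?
SELECT airline, AVG(passengers)
FROM flights
GROUP BY airline
HAVING AVG(passengers) > 124

Result:
  Frontier: avg=132.50
  SkyAir: avg=134.00
  Southwest: avg=142.67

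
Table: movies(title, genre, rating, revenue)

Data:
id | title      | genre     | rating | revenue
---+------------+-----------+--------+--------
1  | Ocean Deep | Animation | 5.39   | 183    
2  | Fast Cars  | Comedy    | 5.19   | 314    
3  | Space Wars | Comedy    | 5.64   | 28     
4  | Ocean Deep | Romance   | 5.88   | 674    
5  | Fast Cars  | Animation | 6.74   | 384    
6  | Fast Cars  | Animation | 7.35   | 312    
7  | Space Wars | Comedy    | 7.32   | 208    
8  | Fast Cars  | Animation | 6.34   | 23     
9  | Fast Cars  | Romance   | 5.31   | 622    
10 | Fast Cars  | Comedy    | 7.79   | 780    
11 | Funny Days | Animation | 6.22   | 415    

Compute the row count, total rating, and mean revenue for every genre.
SELECT genre,
       COUNT(*) as cnt,
       SUM(rating) as total_rating,
       AVG(revenue) as avg_revenue
FROM movies
GROUP BY genre

Result:
  Animation: 5 records, 32.04 total rating, 263.40 avg revenue
  Comedy: 4 records, 25.94 total rating, 332.50 avg revenue
  Romance: 2 records, 11.19 total rating, 648.00 avg revenue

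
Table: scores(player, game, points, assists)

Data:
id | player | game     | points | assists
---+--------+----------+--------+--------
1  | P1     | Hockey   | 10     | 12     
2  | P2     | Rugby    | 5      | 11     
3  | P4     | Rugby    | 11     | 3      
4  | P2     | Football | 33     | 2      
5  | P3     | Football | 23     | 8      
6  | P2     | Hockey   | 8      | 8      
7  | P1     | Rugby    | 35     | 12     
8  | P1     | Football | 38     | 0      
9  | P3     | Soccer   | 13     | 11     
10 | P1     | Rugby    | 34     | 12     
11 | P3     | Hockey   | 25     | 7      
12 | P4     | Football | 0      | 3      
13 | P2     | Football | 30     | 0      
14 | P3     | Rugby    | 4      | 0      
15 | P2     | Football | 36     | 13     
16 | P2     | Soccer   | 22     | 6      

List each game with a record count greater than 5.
SELECT game, COUNT(*) as cnt
FROM scores
GROUP BY game
HAVING COUNT(*) > 5

Result:
  Football: 6

Note: HAVING filters groups after aggregation, WHERE filters rows before.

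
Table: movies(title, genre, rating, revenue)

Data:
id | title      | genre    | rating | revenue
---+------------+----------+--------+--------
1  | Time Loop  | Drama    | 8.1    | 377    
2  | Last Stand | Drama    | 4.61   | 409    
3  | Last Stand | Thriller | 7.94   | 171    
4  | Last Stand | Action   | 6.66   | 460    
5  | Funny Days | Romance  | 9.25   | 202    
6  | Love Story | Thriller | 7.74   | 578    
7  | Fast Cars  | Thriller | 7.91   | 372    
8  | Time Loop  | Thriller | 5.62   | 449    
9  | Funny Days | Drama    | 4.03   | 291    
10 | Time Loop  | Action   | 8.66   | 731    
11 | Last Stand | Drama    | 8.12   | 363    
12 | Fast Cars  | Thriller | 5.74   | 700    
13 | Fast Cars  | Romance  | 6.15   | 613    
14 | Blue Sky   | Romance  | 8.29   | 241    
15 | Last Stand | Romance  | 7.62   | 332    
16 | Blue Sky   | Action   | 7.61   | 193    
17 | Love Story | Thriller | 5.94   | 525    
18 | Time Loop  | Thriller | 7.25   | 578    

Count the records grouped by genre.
SELECT genre, COUNT(*) as count
FROM movies
GROUP BY genre

Result:
  Action: 3
  Drama: 4
  Romance: 4
  Thriller: 7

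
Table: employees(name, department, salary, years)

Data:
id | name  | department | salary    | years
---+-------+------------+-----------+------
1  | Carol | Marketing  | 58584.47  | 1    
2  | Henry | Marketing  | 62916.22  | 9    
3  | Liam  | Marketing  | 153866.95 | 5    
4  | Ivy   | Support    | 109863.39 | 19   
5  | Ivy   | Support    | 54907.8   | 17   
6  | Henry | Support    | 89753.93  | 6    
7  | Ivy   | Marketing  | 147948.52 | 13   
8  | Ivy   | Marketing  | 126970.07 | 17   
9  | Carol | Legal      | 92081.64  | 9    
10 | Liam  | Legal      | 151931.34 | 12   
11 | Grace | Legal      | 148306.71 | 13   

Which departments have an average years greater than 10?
SELECT department, AVG(years)
FROM employees
GROUP BY department
HAVING AVG(years) > 10

Result:
  Legal: avg=11.33
  Support: avg=14.00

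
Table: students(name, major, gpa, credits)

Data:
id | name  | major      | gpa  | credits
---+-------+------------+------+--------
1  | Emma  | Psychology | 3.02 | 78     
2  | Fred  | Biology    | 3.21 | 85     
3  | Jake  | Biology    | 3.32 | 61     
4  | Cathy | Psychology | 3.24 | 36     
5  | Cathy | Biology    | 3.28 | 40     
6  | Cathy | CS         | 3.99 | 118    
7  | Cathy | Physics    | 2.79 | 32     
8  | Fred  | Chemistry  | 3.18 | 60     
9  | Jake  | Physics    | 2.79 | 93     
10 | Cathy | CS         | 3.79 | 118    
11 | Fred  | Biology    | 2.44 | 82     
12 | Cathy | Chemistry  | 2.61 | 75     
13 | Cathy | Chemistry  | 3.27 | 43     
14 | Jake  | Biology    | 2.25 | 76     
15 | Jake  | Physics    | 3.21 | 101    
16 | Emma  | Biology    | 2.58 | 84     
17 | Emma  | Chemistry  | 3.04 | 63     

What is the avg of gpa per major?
SELECT major, AVG(gpa) as result
FROM students
GROUP BY major

Result:
  Biology: 2.85
  CS: 3.89
  Chemistry: 3.03
  Physics: 2.93
  Psychology: 3.13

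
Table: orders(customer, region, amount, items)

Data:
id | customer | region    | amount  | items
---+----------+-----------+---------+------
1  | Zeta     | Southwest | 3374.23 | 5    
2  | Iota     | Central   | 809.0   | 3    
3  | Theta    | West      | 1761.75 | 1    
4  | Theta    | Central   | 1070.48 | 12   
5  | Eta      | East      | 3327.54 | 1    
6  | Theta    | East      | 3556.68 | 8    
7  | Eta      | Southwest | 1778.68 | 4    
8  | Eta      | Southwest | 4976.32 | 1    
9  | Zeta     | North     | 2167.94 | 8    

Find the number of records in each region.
SELECT region, COUNT(*) as count
FROM orders
GROUP BY region

Result:
  Central: 2
  East: 2
  North: 1
  Southwest: 3
  West: 1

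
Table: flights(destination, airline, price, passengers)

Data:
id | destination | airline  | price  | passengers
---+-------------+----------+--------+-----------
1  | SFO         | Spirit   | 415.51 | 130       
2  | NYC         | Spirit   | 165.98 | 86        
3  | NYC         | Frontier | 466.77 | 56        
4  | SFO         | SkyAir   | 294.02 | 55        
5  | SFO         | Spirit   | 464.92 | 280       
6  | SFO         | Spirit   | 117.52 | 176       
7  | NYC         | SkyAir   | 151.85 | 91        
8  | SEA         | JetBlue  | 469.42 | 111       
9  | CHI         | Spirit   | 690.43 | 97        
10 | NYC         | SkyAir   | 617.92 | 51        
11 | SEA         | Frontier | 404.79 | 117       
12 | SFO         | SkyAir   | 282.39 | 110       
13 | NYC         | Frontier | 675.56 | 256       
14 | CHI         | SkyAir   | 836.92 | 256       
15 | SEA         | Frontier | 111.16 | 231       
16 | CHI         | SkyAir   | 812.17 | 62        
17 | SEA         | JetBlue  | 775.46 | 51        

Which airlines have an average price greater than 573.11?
SELECT airline, AVG(price)
FROM flights
GROUP BY airline
HAVING AVG(price) > 573.11

Result:
  JetBlue: avg=622.44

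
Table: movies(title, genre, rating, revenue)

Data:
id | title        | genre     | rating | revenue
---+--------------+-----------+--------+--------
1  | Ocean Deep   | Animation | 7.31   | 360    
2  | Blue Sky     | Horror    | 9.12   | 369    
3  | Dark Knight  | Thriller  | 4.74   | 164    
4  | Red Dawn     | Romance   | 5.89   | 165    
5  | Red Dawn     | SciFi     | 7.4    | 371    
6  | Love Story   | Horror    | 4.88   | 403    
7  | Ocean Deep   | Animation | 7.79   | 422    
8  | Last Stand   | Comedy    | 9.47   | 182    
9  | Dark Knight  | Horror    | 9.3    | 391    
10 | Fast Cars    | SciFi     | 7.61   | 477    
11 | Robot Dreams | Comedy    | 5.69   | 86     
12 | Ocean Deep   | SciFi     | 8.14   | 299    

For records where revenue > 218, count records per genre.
SELECT genre, COUNT(*)
FROM movies
WHERE revenue > 218
GROUP BY genre

Note: WHERE filters rows before grouping.

Result:
  Animation: 2
  Horror: 3
  SciFi: 3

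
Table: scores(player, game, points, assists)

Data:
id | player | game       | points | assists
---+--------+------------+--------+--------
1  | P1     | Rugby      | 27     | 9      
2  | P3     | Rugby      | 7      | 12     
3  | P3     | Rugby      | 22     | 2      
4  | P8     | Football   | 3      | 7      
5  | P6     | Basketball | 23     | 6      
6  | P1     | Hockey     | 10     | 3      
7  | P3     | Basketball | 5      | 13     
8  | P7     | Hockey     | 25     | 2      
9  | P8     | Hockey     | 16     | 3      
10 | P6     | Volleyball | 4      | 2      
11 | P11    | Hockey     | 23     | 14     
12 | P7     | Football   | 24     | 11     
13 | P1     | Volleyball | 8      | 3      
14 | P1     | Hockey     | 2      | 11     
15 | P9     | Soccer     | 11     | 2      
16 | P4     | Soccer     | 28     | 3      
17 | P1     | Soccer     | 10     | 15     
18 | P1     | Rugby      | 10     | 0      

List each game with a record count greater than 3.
SELECT game, COUNT(*) as cnt
FROM scores
GROUP BY game
HAVING COUNT(*) > 3

Result:
  Hockey: 5
  Rugby: 4

Note: HAVING filters groups after aggregation, WHERE filters rows before.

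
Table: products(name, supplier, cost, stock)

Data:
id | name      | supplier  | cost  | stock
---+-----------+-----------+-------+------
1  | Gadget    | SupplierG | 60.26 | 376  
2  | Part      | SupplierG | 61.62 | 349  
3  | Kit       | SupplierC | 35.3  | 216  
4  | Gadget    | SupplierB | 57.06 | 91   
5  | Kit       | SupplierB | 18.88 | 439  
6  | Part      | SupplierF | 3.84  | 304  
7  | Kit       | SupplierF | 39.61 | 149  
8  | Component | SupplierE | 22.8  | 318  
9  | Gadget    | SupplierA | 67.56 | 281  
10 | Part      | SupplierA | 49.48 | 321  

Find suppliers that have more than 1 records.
SELECT supplier, COUNT(*) as cnt
FROM products
GROUP BY supplier
HAVING COUNT(*) > 1

Result:
  SupplierA: 2
  SupplierB: 2
  SupplierF: 2
  SupplierG: 2

Note: HAVING filters groups after aggregation, WHERE filters rows before.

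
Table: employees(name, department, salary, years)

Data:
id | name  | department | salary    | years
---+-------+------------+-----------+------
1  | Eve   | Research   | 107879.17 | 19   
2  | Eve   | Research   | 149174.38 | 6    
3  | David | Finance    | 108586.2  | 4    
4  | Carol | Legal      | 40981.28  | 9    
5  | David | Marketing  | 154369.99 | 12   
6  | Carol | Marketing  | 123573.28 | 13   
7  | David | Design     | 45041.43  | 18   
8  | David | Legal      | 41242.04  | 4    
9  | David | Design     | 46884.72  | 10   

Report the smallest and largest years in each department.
SELECT department, MIN(years), MAX(years)
FROM employees
GROUP BY department

Result:
  Design: min=10, max=18
  Finance: min=4, max=4
  Legal: min=4, max=9
  Marketing: min=12, max=13
  Research: min=6, max=19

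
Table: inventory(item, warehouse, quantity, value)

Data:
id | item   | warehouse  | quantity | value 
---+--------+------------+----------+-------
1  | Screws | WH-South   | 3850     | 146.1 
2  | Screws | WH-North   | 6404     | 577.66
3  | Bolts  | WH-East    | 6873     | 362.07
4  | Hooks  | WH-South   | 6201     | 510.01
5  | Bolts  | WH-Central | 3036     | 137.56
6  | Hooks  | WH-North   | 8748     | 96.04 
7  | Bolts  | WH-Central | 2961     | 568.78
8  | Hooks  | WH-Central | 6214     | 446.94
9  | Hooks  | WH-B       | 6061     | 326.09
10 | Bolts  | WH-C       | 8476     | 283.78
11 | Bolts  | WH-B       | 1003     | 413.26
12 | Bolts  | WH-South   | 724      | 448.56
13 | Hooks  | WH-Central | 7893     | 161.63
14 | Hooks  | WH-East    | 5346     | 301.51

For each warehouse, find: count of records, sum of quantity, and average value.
SELECT warehouse,
       COUNT(*) as cnt,
       SUM(quantity) as total_quantity,
       AVG(value) as avg_value
FROM inventory
GROUP BY warehouse

Result:
  WH-B: 2 records, 7064 total quantity, 369.68 avg value
  WH-C: 1 records, 8476 total quantity, 283.78 avg value
  WH-Central: 4 records, 20104 total quantity, 328.73 avg value
  WH-East: 2 records, 12219 total quantity, 331.79 avg value
  WH-North: 2 records, 15152 total quantity, 336.85 avg value
  WH-South: 3 records, 10775 total quantity, 368.22 avg value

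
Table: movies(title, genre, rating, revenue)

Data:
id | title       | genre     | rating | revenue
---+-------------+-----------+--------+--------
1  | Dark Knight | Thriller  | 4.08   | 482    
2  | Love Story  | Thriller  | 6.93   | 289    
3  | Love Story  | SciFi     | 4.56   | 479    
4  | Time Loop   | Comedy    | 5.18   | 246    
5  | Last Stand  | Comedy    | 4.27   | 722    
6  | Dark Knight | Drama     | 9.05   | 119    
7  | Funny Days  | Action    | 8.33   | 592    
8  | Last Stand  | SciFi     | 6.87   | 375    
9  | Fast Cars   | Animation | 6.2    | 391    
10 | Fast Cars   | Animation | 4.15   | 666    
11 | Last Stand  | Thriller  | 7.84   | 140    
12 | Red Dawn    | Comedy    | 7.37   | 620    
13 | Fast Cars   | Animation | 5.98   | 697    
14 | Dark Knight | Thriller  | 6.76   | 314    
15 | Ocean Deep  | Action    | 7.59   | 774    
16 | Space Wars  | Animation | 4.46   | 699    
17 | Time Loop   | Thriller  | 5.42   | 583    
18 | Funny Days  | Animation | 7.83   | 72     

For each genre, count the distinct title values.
SELECT genre, COUNT(DISTINCT title)
FROM movies
GROUP BY genre

Result:
  Action: 2 distinct
  Animation: 3 distinct
  Comedy: 3 distinct
  Drama: 1 distinct
  SciFi: 2 distinct
  Thriller: 4 distinct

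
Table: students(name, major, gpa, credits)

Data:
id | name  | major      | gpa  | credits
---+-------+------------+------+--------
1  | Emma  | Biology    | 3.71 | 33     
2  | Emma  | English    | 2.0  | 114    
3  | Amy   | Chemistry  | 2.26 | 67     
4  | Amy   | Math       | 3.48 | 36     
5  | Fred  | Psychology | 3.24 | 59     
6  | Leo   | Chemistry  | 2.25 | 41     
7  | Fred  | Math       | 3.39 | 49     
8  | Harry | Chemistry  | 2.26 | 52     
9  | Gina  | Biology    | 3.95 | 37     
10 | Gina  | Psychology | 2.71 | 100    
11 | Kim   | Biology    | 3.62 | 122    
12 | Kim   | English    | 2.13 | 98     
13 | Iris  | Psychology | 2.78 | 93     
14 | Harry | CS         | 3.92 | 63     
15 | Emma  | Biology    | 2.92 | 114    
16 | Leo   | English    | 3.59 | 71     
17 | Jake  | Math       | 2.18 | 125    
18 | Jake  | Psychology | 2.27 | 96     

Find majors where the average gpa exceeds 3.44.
SELECT major, AVG(gpa)
FROM students
GROUP BY major
HAVING AVG(gpa) > 3.44

Result:
  Biology: avg=3.55
  CS: avg=3.92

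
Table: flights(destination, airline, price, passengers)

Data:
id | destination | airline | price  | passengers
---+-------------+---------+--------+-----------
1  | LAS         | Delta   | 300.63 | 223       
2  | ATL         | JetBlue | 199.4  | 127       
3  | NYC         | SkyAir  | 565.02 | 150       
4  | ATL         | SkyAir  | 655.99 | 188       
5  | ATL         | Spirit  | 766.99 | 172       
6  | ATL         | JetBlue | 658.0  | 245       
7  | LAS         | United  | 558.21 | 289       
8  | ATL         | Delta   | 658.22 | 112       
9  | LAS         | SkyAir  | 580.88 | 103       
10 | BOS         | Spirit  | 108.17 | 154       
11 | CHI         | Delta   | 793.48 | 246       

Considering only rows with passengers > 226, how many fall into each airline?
SELECT airline, COUNT(*)
FROM flights
WHERE passengers > 226
GROUP BY airline

Note: WHERE filters rows before grouping.

Result:
  Delta: 1
  JetBlue: 1
  United: 1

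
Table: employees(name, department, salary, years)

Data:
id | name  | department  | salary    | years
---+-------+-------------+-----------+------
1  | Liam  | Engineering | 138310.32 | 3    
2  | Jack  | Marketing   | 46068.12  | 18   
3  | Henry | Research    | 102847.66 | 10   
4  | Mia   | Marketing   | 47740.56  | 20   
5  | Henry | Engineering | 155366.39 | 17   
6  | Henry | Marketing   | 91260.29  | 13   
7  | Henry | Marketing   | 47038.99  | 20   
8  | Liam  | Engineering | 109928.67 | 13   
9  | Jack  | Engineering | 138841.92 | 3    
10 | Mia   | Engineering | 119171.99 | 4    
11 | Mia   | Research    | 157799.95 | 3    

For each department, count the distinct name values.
SELECT department, COUNT(DISTINCT name)
FROM employees
GROUP BY department

Result:
  Engineering: 4 distinct
  Marketing: 3 distinct
  Research: 2 distinct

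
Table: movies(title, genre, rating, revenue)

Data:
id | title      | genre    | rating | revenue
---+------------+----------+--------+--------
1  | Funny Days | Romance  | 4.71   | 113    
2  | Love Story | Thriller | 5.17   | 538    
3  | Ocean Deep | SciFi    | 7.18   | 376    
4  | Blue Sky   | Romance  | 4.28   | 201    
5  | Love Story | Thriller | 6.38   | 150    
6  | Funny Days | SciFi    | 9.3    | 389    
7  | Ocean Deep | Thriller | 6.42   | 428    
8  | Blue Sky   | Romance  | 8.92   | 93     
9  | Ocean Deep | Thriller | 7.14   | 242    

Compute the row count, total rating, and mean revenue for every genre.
SELECT genre,
       COUNT(*) as cnt,
       SUM(rating) as total_rating,
       AVG(revenue) as avg_revenue
FROM movies
GROUP BY genre

Result:
  Romance: 3 records, 17.91 total rating, 135.67 avg revenue
  SciFi: 2 records, 16.48 total rating, 382.50 avg revenue
  Thriller: 4 records, 25.11 total rating, 339.50 avg revenue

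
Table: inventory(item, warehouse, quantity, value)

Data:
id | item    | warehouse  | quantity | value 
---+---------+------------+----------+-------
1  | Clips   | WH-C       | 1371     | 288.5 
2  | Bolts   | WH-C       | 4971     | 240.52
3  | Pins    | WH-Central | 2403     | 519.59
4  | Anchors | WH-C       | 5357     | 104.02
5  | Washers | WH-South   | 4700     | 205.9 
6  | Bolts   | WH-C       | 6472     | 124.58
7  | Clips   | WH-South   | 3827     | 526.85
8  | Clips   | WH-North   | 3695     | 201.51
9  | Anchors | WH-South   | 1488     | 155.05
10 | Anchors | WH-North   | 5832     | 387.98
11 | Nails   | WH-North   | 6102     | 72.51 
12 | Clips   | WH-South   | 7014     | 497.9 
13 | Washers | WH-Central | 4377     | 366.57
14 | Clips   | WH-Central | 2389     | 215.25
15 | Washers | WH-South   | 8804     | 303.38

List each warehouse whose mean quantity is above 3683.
SELECT warehouse, AVG(quantity)
FROM inventory
GROUP BY warehouse
HAVING AVG(quantity) > 3683

Result:
  WH-C: avg=4542.75
  WH-North: avg=5209.67
  WH-South: avg=5166.60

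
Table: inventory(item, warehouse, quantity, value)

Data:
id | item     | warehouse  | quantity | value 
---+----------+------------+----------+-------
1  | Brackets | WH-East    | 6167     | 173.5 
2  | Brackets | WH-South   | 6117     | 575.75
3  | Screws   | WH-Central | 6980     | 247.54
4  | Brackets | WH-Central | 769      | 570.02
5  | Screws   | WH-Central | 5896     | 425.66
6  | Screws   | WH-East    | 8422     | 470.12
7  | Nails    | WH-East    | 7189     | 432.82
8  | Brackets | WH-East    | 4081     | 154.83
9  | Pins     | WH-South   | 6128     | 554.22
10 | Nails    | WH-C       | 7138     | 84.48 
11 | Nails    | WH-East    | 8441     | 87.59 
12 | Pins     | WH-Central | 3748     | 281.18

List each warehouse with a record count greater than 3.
SELECT warehouse, COUNT(*) as cnt
FROM inventory
GROUP BY warehouse
HAVING COUNT(*) > 3

Result:
  WH-Central: 4
  WH-East: 5

Note: HAVING filters groups after aggregation, WHERE filters rows before.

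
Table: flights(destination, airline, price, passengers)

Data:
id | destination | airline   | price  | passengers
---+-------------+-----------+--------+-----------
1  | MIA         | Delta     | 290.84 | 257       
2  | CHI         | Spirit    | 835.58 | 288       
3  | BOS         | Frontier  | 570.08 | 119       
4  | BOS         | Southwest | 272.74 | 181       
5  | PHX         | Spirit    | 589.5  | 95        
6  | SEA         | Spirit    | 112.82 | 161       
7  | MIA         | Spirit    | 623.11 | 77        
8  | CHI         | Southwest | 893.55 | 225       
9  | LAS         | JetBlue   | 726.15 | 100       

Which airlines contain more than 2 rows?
SELECT airline, COUNT(*) as cnt
FROM flights
GROUP BY airline
HAVING COUNT(*) > 2

Result:
  Spirit: 4

Note: HAVING filters groups after aggregation, WHERE filters rows before.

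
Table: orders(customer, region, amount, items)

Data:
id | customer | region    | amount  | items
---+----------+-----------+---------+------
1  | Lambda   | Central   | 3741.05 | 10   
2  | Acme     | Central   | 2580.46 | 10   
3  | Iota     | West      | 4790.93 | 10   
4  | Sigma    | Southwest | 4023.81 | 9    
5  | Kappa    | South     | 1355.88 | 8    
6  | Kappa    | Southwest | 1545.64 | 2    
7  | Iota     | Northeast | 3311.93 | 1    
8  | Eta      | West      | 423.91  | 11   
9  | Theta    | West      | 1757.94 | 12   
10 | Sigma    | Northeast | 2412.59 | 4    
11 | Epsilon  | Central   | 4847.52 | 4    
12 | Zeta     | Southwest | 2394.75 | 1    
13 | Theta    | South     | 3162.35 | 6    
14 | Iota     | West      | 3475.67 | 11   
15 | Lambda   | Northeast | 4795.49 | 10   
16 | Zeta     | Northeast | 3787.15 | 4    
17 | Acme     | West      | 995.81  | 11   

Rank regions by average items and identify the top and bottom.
SELECT region, AVG(items)
FROM orders
GROUP BY region
ORDER BY AVG(items)

All groups:
  Southwest: 4.00
  Northeast: 4.75
  South: 7.00
  Central: 8.00
  West: 11.00

Highest: West (11.00)
Lowest: Southwest (4.00)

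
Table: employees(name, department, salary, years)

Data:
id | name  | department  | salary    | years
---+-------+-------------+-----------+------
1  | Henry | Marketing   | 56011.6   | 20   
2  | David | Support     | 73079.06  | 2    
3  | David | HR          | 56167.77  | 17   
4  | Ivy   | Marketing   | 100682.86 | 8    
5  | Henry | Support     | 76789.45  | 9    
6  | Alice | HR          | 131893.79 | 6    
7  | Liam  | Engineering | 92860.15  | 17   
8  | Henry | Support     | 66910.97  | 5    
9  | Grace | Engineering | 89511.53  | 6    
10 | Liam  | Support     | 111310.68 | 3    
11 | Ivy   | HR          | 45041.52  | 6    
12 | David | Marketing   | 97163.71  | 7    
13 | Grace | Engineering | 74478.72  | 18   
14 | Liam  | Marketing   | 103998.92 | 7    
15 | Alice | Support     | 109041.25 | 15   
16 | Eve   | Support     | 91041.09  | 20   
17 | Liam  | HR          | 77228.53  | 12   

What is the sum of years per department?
SELECT department, SUM(years) as result
FROM employees
GROUP BY department

Result:
  Engineering: 41
  HR: 41
  Marketing: 42
  Support: 54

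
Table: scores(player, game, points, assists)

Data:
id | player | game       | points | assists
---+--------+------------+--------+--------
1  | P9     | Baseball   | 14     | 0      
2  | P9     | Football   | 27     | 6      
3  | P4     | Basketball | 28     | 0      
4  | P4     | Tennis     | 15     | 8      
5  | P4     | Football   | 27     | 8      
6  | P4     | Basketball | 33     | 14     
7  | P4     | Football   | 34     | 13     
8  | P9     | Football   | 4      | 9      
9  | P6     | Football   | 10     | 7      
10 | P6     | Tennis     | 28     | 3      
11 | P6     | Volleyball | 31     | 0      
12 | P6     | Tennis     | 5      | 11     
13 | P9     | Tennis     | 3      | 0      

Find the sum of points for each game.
SELECT game, SUM(points) as result
FROM scores
GROUP BY game

Result:
  Baseball: 14
  Basketball: 61
  Football: 102
  Tennis: 51
  Volleyball: 31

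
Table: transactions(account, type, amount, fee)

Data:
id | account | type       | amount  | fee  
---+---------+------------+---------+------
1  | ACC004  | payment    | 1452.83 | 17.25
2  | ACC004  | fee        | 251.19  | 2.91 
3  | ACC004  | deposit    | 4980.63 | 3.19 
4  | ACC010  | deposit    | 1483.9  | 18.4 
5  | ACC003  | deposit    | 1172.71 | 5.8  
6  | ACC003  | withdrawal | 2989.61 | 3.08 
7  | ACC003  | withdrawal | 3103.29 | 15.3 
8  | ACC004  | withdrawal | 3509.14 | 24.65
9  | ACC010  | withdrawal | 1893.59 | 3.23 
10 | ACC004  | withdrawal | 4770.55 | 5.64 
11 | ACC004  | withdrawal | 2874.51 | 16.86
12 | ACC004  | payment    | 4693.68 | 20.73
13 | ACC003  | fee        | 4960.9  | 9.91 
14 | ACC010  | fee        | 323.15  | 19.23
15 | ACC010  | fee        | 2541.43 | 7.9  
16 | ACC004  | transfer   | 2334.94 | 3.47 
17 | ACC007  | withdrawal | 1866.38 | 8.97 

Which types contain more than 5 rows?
SELECT type, COUNT(*) as cnt
FROM transactions
GROUP BY type
HAVING COUNT(*) > 5

Result:
  withdrawal: 7

Note: HAVING filters groups after aggregation, WHERE filters rows before.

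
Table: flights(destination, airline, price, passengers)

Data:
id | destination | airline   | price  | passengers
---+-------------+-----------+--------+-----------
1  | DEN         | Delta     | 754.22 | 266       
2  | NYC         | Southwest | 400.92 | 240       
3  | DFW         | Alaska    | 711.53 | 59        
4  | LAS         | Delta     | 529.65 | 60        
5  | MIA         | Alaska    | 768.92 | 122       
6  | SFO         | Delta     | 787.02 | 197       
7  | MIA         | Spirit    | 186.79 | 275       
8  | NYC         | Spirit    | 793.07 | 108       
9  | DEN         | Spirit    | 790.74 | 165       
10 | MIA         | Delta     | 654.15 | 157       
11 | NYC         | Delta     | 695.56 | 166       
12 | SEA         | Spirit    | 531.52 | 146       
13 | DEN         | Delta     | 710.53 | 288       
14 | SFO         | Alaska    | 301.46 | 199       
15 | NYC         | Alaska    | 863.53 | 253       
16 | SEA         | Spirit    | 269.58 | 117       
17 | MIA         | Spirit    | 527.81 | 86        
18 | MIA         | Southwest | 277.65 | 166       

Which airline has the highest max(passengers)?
SELECT airline, MAX(passengers) as val
FROM flights
GROUP BY airline
ORDER BY val DESC
LIMIT 1

Result: Delta with max(passengers) = 288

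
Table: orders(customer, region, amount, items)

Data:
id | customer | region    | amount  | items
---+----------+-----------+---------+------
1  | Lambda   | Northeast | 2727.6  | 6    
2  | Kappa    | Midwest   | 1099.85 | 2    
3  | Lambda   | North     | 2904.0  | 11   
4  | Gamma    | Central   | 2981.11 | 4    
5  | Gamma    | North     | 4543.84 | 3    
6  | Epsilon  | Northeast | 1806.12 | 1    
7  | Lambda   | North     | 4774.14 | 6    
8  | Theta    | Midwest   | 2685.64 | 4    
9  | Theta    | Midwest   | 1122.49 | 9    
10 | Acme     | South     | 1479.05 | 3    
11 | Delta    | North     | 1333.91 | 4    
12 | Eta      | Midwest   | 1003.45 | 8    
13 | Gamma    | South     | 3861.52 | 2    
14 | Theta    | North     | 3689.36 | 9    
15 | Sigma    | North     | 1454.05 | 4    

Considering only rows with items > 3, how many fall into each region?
SELECT region, COUNT(*)
FROM orders
WHERE items > 3
GROUP BY region

Note: WHERE filters rows before grouping.

Result:
  Central: 1
  Midwest: 3
  North: 5
  Northeast: 1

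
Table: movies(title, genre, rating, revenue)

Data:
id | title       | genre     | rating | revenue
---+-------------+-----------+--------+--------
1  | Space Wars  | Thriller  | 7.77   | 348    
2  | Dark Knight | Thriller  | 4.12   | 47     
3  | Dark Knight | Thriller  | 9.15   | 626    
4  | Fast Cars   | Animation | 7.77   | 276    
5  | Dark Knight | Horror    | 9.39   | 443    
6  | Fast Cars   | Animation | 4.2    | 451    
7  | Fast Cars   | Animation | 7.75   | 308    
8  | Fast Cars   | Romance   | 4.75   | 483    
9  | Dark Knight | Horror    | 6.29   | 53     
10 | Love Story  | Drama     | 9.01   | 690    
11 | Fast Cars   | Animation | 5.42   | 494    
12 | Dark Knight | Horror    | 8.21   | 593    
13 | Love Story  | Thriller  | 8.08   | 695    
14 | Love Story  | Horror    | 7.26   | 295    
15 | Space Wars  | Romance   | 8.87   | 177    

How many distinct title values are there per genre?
SELECT genre, COUNT(DISTINCT title)
FROM movies
GROUP BY genre

Result:
  Animation: 1 distinct
  Drama: 1 distinct
  Horror: 2 distinct
  Romance: 2 distinct
  Thriller: 3 distinct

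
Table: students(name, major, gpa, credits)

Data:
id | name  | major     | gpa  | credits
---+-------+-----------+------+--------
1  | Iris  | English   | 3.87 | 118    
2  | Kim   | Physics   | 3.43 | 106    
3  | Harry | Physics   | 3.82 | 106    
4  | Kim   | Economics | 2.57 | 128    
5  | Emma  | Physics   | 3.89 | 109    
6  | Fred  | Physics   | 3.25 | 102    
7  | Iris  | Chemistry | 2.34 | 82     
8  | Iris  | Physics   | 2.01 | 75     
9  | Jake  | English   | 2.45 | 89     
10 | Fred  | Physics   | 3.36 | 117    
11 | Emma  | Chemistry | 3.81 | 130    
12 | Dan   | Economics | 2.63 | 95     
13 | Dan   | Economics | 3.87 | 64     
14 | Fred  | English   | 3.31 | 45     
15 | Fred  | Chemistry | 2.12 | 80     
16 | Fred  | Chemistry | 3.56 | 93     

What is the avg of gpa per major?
SELECT major, AVG(gpa) as result
FROM students
GROUP BY major

Result:
  Chemistry: 2.96
  Economics: 3.02
  English: 3.21
  Physics: 3.29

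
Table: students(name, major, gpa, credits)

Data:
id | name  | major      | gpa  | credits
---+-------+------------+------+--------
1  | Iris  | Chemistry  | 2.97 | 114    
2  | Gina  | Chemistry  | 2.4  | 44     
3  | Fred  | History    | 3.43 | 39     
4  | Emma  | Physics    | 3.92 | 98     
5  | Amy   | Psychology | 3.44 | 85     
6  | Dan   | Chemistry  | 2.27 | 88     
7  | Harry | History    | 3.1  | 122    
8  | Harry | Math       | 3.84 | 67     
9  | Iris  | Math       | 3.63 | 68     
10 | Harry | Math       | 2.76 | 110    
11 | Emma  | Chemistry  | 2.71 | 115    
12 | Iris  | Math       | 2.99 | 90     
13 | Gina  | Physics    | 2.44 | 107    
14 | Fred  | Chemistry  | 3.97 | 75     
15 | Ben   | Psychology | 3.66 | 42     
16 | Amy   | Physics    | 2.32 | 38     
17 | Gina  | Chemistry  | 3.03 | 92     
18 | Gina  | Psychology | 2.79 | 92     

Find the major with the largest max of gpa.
SELECT major, MAX(gpa) as val
FROM students
GROUP BY major
ORDER BY val DESC
LIMIT 1

Result: Chemistry with max(gpa) = 3.97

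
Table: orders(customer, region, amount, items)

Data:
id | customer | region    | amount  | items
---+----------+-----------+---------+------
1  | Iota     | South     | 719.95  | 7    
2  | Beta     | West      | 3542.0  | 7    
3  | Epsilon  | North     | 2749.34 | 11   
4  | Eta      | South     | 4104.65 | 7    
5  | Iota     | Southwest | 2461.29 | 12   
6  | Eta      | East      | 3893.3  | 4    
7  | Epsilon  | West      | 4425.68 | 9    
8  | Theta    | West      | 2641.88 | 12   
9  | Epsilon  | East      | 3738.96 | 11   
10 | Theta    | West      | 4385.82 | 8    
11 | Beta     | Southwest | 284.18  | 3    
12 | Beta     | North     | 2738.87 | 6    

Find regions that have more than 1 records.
SELECT region, COUNT(*) as cnt
FROM orders
GROUP BY region
HAVING COUNT(*) > 1

Result:
  East: 2
  North: 2
  South: 2
  Southwest: 2
  West: 4

Note: HAVING filters groups after aggregation, WHERE filters rows before.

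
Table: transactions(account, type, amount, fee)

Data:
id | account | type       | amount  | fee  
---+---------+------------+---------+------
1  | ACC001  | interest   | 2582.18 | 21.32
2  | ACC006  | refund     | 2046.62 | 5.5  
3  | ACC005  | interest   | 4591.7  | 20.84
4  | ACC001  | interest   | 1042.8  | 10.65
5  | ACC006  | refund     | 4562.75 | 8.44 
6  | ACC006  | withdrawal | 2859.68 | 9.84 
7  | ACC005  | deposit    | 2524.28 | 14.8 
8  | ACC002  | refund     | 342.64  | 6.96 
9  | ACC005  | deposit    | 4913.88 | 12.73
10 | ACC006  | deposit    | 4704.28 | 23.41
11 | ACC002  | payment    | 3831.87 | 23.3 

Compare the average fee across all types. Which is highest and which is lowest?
SELECT type, AVG(fee)
FROM transactions
GROUP BY type
ORDER BY AVG(fee)

All groups:
  refund: 6.97
  withdrawal: 9.84
  deposit: 16.98
  interest: 17.60
  payment: 23.30

Highest: payment (23.30)
Lowest: refund (6.97)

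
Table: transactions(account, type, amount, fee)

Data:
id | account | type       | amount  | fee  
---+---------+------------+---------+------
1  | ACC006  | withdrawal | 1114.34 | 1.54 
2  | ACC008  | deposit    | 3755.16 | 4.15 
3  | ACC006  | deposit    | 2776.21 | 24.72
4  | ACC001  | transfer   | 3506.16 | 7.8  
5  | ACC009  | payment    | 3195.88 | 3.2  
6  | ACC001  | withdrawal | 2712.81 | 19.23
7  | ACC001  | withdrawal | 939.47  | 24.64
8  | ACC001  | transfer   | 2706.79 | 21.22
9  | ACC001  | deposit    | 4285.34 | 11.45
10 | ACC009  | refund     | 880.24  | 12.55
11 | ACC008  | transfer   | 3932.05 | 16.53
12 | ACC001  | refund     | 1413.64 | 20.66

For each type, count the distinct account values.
SELECT type, COUNT(DISTINCT account)
FROM transactions
GROUP BY type

Result:
  deposit: 3 distinct
  payment: 1 distinct
  refund: 2 distinct
  transfer: 2 distinct
  withdrawal: 2 distinct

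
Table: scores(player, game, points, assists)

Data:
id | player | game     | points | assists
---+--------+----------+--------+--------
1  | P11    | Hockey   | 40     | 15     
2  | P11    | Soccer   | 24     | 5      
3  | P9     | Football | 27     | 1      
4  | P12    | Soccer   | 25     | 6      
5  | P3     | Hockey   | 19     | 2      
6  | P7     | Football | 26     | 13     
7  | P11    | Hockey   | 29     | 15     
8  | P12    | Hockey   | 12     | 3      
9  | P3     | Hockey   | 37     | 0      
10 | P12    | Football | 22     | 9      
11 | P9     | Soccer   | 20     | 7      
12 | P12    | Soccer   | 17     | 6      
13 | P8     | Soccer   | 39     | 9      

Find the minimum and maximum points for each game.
SELECT game, MIN(points), MAX(points)
FROM scores
GROUP BY game

Result:
  Football: min=22, max=27
  Hockey: min=12, max=40
  Soccer: min=17, max=39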